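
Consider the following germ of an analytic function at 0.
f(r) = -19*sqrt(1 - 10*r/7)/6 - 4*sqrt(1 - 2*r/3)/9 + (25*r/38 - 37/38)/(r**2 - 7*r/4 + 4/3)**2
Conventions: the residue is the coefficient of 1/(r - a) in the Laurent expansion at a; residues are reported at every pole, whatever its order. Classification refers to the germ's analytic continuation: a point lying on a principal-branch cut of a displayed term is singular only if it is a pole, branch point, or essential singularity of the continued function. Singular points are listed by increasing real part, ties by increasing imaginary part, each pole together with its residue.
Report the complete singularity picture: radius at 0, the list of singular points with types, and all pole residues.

Denominator factor (r**2 - 7*r/4 + 4/3)^2: discriminant -109/48, complex-conjugate roots (7/8) + ((1/24)*sqrt(327))*i and (7/8) - ((1/24)*sqrt(327))*i; poles of order 2, moduli (2/3)*sqrt(3) and (2/3)*sqrt(3).
Branch term (-19/6)*sqrt(1 - r/(7/10)): its argument vanishes at r = 7/10, a square-root branch point, modulus 7/10.
Branch term (-4/9)*sqrt(1 - r/(3/2)): its argument vanishes at r = 3/2, a square-root branch point, modulus 3/2.
The radius of convergence is the smallest modulus among the singular points: 7/10.
The branch terms are analytic at (7/8) - ((1/24)*sqrt(327))*i and contribute nothing to the residue; only the rational part matters.
The factor r**2 - 7*r/4 + 4/3 splits as (r - a)(r - a') with a = (7/8) - ((1/24)*sqrt(327))*i, a' = (7/8) + ((1/24)*sqrt(327))*i. At the order-2 pole a set g(r) = (r - a)^2*(rational part) = [25*r/38 - 37/38] / (r - a')^2.
Order-2 pole: residue = g'(a); g'((7/8) - ((1/24)*sqrt(327))*i) = -((2904/225739)*sqrt(327))*i, so the residue is -((2904/225739)*sqrt(327))*i.
The branch terms are analytic at (7/8) + ((1/24)*sqrt(327))*i and contribute nothing to the residue; only the rational part matters.
The factor r**2 - 7*r/4 + 4/3 splits as (r - a)(r - a') with a = (7/8) + ((1/24)*sqrt(327))*i, a' = (7/8) - ((1/24)*sqrt(327))*i. At the order-2 pole a set g(r) = (r - a)^2*(rational part) = [25*r/38 - 37/38] / (r - a')^2.
Order-2 pole: residue = g'(a); g'((7/8) + ((1/24)*sqrt(327))*i) = ((2904/225739)*sqrt(327))*i, so the residue is ((2904/225739)*sqrt(327))*i.
List the singular points by increasing real part (a conjugate pair: the negative imaginary part first).

Radius of convergence at 0: 7/10.
At 7/10: an algebraic (square-root) branch point.
At (7/8) - ((1/24)*sqrt(327))*i: a pole of order 2; residue -((2904/225739)*sqrt(327))*i.
At (7/8) + ((1/24)*sqrt(327))*i: a pole of order 2; residue ((2904/225739)*sqrt(327))*i.
At 3/2: an algebraic (square-root) branch point.


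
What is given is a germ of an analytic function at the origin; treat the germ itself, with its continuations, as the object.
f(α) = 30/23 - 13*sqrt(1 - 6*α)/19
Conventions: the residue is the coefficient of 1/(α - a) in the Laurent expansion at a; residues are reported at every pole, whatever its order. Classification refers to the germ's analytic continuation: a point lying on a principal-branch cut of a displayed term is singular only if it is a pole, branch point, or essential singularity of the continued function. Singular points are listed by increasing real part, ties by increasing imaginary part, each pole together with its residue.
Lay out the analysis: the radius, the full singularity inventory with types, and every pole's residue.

Radius of convergence at 0: 1/6.
At 1/6: an algebraic (square-root) branch point.

Branch term (-13/19)*sqrt(1 - α/(1/6)): its argument vanishes at α = 1/6, a square-root branch point, modulus 1/6.
The radius of convergence is the smallest modulus among the singular points: 1/6.


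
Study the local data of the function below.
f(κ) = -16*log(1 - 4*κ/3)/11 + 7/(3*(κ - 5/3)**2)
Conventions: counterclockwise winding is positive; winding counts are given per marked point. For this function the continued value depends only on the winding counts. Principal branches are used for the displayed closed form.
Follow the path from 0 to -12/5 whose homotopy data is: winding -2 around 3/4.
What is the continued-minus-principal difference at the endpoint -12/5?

Continued minus principal equals (64/11)*pi*i.

The rational part is single-valued and drops out of the difference; each branch term changes only by its own monodromy.
(-16/11)*log(1 - κ/(3/4)): each positive loop around 3/4 adds 2*pi*i to the log, so winding -2 contributes (-16/11)*(-2)*2*pi*i = (64/11)*pi*i.
Summing the contributions at κ = -12/5 gives (64/11)*pi*i.


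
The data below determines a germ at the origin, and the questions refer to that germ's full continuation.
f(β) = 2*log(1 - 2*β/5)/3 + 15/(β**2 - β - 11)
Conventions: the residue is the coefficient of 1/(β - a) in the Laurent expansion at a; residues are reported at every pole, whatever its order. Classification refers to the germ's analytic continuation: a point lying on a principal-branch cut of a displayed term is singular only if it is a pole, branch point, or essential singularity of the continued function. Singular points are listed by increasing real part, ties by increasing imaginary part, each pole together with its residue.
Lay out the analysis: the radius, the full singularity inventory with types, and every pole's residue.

Denominator factor (β**2 - β - 11): discriminant 45, real irrational roots 1/2 + (3/2)*sqrt(5) and 1/2 - (3/2)*sqrt(5); poles of order 1, moduli 1/2 + (3/2)*sqrt(5) and -1/2 + (3/2)*sqrt(5).
Branch term (2/3)*log(1 - β/(5/2)): its argument vanishes at β = 5/2, a logarithmic branch point, modulus 5/2.
The radius of convergence is the smallest modulus among the singular points: 5/2.
The branch term is analytic at 1/2 - (3/2)*sqrt(5) and contributes nothing to the residue; only the rational part matters.
The factor β**2 - β - 11 splits as (β - a)(β - a') with a = 1/2 - (3/2)*sqrt(5), a' = 1/2 + (3/2)*sqrt(5). At the order-1 pole a set g(β) = (β - a)*(rational part) = [15] / (β - a').
Simple pole: residue = g(a) at a = 1/2 - (3/2)*sqrt(5), which is -sqrt(5).
The branch term is analytic at 1/2 + (3/2)*sqrt(5) and contributes nothing to the residue; only the rational part matters.
The factor β**2 - β - 11 splits as (β - a)(β - a') with a = 1/2 + (3/2)*sqrt(5), a' = 1/2 - (3/2)*sqrt(5). At the order-1 pole a set g(β) = (β - a)*(rational part) = [15] / (β - a').
Simple pole: residue = g(a) at a = 1/2 + (3/2)*sqrt(5), which is sqrt(5).
List the singular points by increasing real part (a conjugate pair: the negative imaginary part first).

Radius of convergence at 0: 5/2.
At 1/2 - (3/2)*sqrt(5): a pole of order 1; residue -sqrt(5).
At 5/2: a logarithmic branch point.
At 1/2 + (3/2)*sqrt(5): a pole of order 1; residue sqrt(5).


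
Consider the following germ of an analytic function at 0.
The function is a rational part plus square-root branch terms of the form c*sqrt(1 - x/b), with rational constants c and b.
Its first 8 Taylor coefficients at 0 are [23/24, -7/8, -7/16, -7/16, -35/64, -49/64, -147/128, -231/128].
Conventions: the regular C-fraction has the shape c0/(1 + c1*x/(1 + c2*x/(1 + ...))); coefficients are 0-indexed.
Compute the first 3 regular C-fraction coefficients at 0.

Taylor coefficients (read off): a_0 = 23/24, a_1 = -7/8, a_2 = -7/16.
c0 = a_0 = 23/24. Peel one level at a time: if S = 1 + c*x/S' with S'(0) = 1, then c is the x-coefficient of S and S' = c*x/(S - 1).
S_1 = c0/f = 1 + (21/23)*x + (1365/1058)*x^2 + ...; c1 = 21/23.
S_2 = c1*x/(S_1 - 1) = 1 + (-65/46)*x + ...; c2 = -65/46.

The regular C-fraction coefficients are [23/24, 21/23, -65/46].


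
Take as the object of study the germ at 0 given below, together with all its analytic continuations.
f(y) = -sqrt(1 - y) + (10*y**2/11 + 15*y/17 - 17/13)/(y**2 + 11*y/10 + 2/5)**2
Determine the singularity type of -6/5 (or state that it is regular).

The point is a regular point.

Denominator factors: y**2 + 11*y/10 + 2/5 = 13/25 at y = -6/5 — none vanishes.
Branch term sqrt(1 - y/(1)): argument at -6/5 is 11/5, nonzero, so -6/5 is not its branch point (a point on a principal cut is still regular for the continued germ).
So the germ continues analytically to -6/5.


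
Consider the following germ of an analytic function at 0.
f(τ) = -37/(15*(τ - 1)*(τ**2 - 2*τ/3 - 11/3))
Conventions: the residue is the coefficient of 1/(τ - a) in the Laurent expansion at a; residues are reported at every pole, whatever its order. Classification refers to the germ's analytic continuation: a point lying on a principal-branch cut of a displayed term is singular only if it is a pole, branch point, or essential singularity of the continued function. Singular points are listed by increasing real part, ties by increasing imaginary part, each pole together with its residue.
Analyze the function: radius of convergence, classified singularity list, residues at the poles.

Radius of convergence at 0: 1.
At 1/3 - (1/3)*sqrt(34): a pole of order 1; residue -37/100 + (37/1700)*sqrt(34).
At 1: a pole of order 1; residue 37/50.
At 1/3 + (1/3)*sqrt(34): a pole of order 1; residue -37/100 - (37/1700)*sqrt(34).

Denominator factor (τ - 1): pole of order 1 at 1, modulus 1.
Denominator factor (τ**2 - 2*τ/3 - 11/3): discriminant 136/9, real irrational roots 1/3 + (1/3)*sqrt(34) and 1/3 - (1/3)*sqrt(34); poles of order 1, moduli 1/3 + (1/3)*sqrt(34) and -1/3 + (1/3)*sqrt(34).
The radius of convergence is the smallest modulus among the singular points: 1.
The factor τ**2 - 2*τ/3 - 11/3 splits as (τ - a)(τ - a') with a = 1/3 - (1/3)*sqrt(34), a' = 1/3 + (1/3)*sqrt(34). At the order-1 pole a set g(τ) = (τ - a)*f(τ) = [-37/(15*(τ - 1))] / (τ - a').
Simple pole: residue = g(a) at a = 1/3 - (1/3)*sqrt(34), which is -37/100 + (37/1700)*sqrt(34).
At the order-1 pole 1 set g(τ) = (τ - (1))*f(τ) = -37/(15*(τ**2 - 2*τ/3 - 11/3)).
Simple pole: residue = g(a) at a = 1, which is 37/50.
The factor τ**2 - 2*τ/3 - 11/3 splits as (τ - a)(τ - a') with a = 1/3 + (1/3)*sqrt(34), a' = 1/3 - (1/3)*sqrt(34). At the order-1 pole a set g(τ) = (τ - a)*f(τ) = [-37/(15*(τ - 1))] / (τ - a').
Simple pole: residue = g(a) at a = 1/3 + (1/3)*sqrt(34), which is -37/100 - (37/1700)*sqrt(34).
List the singular points by increasing real part (a conjugate pair: the negative imaginary part first).


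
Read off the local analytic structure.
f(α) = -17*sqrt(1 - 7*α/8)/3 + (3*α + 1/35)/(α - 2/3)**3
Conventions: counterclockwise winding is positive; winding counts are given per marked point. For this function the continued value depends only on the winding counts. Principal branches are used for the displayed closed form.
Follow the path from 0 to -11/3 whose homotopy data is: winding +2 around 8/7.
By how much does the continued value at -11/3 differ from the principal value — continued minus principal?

The rational part is single-valued and drops out of the difference; each branch term changes only by its own monodromy.
(-17/3)*sqrt(1 - α/(8/7)): winding +2 is even, the square root returns to the same sheet, contribution 0.
Summing the contributions at α = -11/3 gives 0.

Continued minus principal equals 0.


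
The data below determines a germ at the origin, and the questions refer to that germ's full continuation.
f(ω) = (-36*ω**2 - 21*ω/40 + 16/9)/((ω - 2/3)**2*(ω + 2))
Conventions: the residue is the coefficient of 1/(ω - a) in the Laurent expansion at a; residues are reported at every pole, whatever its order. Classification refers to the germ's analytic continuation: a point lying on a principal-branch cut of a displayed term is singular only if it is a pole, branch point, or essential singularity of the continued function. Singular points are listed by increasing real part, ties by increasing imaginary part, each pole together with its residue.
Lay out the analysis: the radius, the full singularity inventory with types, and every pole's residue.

Denominator factor (ω - 2/3)^2: pole of order 2 at 2/3, modulus 2/3.
Denominator factor (ω + 2): pole of order 1 at -2, modulus 2.
The radius of convergence is the smallest modulus among the singular points: 2/3.
At the order-1 pole -2 set g(ω) = (ω - (-2))*f(ω) = (-36*ω**2 - 21*ω/40 + 16/9)/(ω - 2/3)**2.
Simple pole: residue = g(a) at a = -2, which is -25411/1280.
At the order-2 pole 2/3 set g(ω) = (ω - (2/3))^2*f(ω) = (-36*ω**2 - 21*ω/40 + 16/9)/(ω + 2).
Order-2 pole: residue = g'(a); g'(2/3) = -20669/1280, so the residue is -20669/1280.
List the singular points by increasing real part (a conjugate pair: the negative imaginary part first).

Radius of convergence at 0: 2/3.
At -2: a pole of order 1; residue -25411/1280.
At 2/3: a pole of order 2; residue -20669/1280.


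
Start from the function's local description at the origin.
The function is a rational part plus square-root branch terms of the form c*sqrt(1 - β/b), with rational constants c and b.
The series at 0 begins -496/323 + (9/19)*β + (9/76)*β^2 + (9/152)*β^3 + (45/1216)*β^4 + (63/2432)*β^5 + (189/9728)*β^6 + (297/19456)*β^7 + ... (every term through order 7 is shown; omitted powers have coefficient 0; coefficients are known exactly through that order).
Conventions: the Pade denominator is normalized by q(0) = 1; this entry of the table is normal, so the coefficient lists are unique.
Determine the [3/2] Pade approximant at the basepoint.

Taylor coefficients needed (read off): a_0 = -496/323, a_1 = 9/19, a_2 = 9/76, a_3 = 9/152, a_4 = 45/1216, a_5 = 63/2432.
Write the denominator as Q(β) = 1 + q1*β + q2*β^2. Requiring Q*f - P = O(β^6) with deg P <= 3 kills the coefficients of β^4..β^5 in Q*f:
  β^4: a_4 + q1*a_3 + q2*a_2 = 0, i.e. 45/1216 + (9/152)*q1 + (9/76)*q2 = 0.
  β^5: a_5 + q1*a_4 + q2*a_3 = 0, i.e. 63/2432 + (45/1216)*q1 + (9/152)*q2 = 0.
Solving this linear system: q1 = -1, q2 = 3/16.
The numerator is Q*f truncated at degree 3: P0 = a_0 = -496/323; P1 = a_1 + q1*a_0 = 649/323; P2 = a_2 + q1*a_1 + q2*a_0 = -831/1292; P3 = a_3 + q1*a_2 + q2*a_1 = 9/304.

The Pade approximant has numerator coefficients [-496/323, 649/323, -831/1292, 9/304]; denominator coefficients [1, -1, 3/16].


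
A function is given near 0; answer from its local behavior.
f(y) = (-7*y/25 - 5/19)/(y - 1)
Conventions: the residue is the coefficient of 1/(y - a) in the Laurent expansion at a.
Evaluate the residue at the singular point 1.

At the order-1 pole 1 set g(y) = (y - (1))*f(y) = -7*y/25 - 5/19.
Simple pole: residue = g(a) at a = 1, which is -258/475.

The residue is -258/475.


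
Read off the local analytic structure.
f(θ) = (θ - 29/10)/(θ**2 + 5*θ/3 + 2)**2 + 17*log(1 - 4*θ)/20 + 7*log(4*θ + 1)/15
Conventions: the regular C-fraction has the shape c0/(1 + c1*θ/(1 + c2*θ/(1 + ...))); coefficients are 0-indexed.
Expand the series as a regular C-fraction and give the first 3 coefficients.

Taylor coefficients (expand at 0): a_0 = -29/40, a_1 = -3/40, a_2 = -5633/480.
c0 = a_0 = -29/40. Peel one level at a time: if S = 1 + c*θ/S' with S'(0) = 1, then c is the θ-coefficient of S and S' = c*θ/(S - 1).
S_1 = c0/f = 1 + (-3/29)*θ + (-163249/10092)*θ^2 + ...; c1 = -3/29.
S_2 = c1*θ/(S_1 - 1) = 1 + (-163249/1044)*θ + ...; c2 = -163249/1044.

The regular C-fraction coefficients are [-29/40, -3/29, -163249/1044].


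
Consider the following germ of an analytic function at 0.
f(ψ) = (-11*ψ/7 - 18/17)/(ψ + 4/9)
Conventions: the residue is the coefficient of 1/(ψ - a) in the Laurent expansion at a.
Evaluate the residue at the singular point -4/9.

At the order-1 pole -4/9 set g(ψ) = (ψ - (-4/9))*f(ψ) = -11*ψ/7 - 18/17.
Simple pole: residue = g(a) at a = -4/9, which is -386/1071.

The residue is -386/1071.


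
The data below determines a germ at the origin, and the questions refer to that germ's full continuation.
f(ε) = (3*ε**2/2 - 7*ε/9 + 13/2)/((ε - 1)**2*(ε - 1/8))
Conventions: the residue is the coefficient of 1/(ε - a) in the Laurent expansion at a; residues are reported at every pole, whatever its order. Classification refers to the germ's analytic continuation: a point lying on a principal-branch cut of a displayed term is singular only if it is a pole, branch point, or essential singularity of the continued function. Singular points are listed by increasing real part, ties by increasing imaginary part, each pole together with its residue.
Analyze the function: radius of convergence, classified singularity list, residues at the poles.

Radius of convergence at 0: 1/8.
At 1/8: a pole of order 1; residue 7403/882.
At 1: a pole of order 2; residue -3040/441.

Denominator factor (ε - 1)^2: pole of order 2 at 1, modulus 1.
Denominator factor (ε - 1/8): pole of order 1 at 1/8, modulus 1/8.
The radius of convergence is the smallest modulus among the singular points: 1/8.
At the order-1 pole 1/8 set g(ε) = (ε - (1/8))*f(ε) = (3*ε**2/2 - 7*ε/9 + 13/2)/(ε - 1)**2.
Simple pole: residue = g(a) at a = 1/8, which is 7403/882.
At the order-2 pole 1 set g(ε) = (ε - (1))^2*f(ε) = (3*ε**2/2 - 7*ε/9 + 13/2)/(ε - 1/8).
Order-2 pole: residue = g'(a); g'(1) = -3040/441, so the residue is -3040/441.
List the singular points by increasing real part (a conjugate pair: the negative imaginary part first).


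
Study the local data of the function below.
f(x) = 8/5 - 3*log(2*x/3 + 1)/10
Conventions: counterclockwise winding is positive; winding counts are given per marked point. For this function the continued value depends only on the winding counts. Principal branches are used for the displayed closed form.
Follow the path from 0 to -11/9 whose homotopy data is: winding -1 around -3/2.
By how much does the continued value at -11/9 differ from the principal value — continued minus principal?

The rational part is single-valued and drops out of the difference; each branch term changes only by its own monodromy.
(-3/10)*log(1 - x/(-3/2)): each positive loop around -3/2 adds 2*pi*i to the log, so winding -1 contributes (-3/10)*(-1)*2*pi*i = (3/5)*pi*i.
Summing the contributions at x = -11/9 gives (3/5)*pi*i.

Continued minus principal equals (3/5)*pi*i.


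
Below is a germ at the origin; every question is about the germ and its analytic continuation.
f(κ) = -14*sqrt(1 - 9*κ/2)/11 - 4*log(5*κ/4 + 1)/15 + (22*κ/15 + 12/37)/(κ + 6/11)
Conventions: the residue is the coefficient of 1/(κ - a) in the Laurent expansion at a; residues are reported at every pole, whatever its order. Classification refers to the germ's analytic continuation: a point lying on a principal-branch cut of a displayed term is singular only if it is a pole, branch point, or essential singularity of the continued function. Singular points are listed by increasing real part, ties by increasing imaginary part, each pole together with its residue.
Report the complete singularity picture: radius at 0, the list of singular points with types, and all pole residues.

Radius of convergence at 0: 2/9.
At -4/5: a logarithmic branch point.
At -6/11: a pole of order 1; residue -88/185.
At 2/9: an algebraic (square-root) branch point.

Denominator factor (κ + 6/11): pole of order 1 at -6/11, modulus 6/11.
Branch term (-14/11)*sqrt(1 - κ/(2/9)): its argument vanishes at κ = 2/9, a square-root branch point, modulus 2/9.
Branch term (-4/15)*log(1 - κ/(-4/5)): its argument vanishes at κ = -4/5, a logarithmic branch point, modulus 4/5.
The radius of convergence is the smallest modulus among the singular points: 2/9.
The branch terms are analytic at -6/11 and contribute nothing to the residue; only the rational part matters.
At the order-1 pole -6/11 set g(κ) = (κ - (-6/11))*(rational part) = 22*κ/15 + 12/37.
Simple pole: residue = g(a) at a = -6/11, which is -88/185.
List the singular points by increasing real part (a conjugate pair: the negative imaginary part first).


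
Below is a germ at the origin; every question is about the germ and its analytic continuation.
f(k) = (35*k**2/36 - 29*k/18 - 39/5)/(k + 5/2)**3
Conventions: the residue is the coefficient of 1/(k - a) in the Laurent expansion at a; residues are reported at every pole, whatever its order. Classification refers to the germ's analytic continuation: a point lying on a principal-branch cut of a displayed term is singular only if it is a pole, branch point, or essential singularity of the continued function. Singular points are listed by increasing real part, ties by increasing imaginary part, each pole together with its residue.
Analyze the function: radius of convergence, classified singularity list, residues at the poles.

Radius of convergence at 0: 5/2.
At -5/2: a pole of order 3; residue 35/36.

Denominator factor (k + 5/2)^3: pole of order 3 at -5/2, modulus 5/2.
The radius of convergence is the smallest modulus among the singular points: 5/2.
At the order-3 pole -5/2 set g(k) = (k - (-5/2))^3*f(k) = 35*k**2/36 - 29*k/18 - 39/5.
Order-3 pole: residue = g''(a)/2; g''(-5/2) = 35/18, so the residue is 35/36.


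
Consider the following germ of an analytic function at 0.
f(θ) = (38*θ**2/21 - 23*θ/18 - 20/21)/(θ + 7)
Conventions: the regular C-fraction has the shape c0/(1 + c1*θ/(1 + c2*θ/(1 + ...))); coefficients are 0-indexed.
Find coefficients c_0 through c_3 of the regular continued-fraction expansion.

The regular C-fraction coefficients are [-20/147, -1007/840, 18613/6360, -923040/986489].

Taylor coefficients (expand at 0): a_0 = -20/147, a_1 = -1007/6174, a_2 = 12179/43218, a_3 = -12179/302526.
c0 = a_0 = -20/147. Peel one level at a time: if S = 1 + c*θ/S' with S'(0) = 1, then c is the θ-coefficient of S and S' = c*θ/(S - 1).
S_1 = c0/f = 1 + (-1007/840)*θ + (50521/14400)*θ^2 + ...; c1 = -1007/840.
S_2 = c1*θ/(S_1 - 1) = 1 + (18613/6360)*θ + (7692/2809)*θ^2 + ...; c2 = 18613/6360.
S_3 = c2*θ/(S_2 - 1) = 1 + (-923040/986489)*θ + ...; c3 = -923040/986489.


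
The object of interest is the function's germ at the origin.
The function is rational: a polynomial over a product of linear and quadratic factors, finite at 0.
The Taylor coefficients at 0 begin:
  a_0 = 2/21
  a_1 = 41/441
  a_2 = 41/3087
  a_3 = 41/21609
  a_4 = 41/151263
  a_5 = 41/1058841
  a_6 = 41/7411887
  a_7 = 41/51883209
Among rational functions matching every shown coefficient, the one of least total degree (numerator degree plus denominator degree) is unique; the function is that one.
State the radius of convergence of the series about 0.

No rational of total degree below 2 reproduces all 8 coefficients; solving the [1/1] Pade equations on them gives f(ψ) = (-5*ψ/9 - 2/3)/(ψ - 7), whose expansion matches every shown term.
Denominator factor (ψ - 7): pole of order 1 at 7, modulus 7.
The radius of convergence is the smallest modulus among the singular points: 7.

The radius of convergence is 7.


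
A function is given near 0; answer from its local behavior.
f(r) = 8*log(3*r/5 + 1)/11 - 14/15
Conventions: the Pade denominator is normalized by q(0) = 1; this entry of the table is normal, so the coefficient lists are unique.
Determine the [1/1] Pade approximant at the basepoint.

The Pade approximant has numerator coefficients [-14/15, 43/275]; denominator coefficients [1, 3/10].

Taylor coefficients needed (expand at 0): a_0 = -14/15, a_1 = 24/55, a_2 = -36/275.
Write the denominator as Q(r) = 1 + q1*r. Requiring Q*f - P = O(r^3) with deg P <= 1 kills the coefficients of r^2..r^2 in Q*f:
  r^2: a_2 + q1*a_1 = 0, i.e. -36/275 + (24/55)*q1 = 0.
Solving this linear system: q1 = 3/10.
The numerator is Q*f truncated at degree 1: P0 = a_0 = -14/15; P1 = a_1 + q1*a_0 = 43/275.


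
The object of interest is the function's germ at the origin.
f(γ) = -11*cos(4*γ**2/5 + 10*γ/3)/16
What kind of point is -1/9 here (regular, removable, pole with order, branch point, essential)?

The point is a regular point.

There is no denominator, hence no pole anywhere.
The factor cos(4*γ**2/5 + 10*γ/3) is entire.
So the germ continues analytically to -1/9.


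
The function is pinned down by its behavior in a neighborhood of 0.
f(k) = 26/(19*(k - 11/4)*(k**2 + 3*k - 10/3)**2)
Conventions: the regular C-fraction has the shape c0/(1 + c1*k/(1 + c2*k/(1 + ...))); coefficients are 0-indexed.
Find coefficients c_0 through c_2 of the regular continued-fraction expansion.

The regular C-fraction coefficients are [-234/5225, -119/55, 951/2380].

Taylor coefficients (expand at 0): a_0 = -234/5225, a_1 = -27846/287375, a_2 = -5403411/31611250.
c0 = a_0 = -234/5225. Peel one level at a time: if S = 1 + c*k/S' with S'(0) = 1, then c is the k-coefficient of S and S' = c*k/(S - 1).
S_1 = c0/f = 1 + (-119/55)*k + (951/1100)*k^2 + ...; c1 = -119/55.
S_2 = c1*k/(S_1 - 1) = 1 + (951/2380)*k + ...; c2 = 951/2380.


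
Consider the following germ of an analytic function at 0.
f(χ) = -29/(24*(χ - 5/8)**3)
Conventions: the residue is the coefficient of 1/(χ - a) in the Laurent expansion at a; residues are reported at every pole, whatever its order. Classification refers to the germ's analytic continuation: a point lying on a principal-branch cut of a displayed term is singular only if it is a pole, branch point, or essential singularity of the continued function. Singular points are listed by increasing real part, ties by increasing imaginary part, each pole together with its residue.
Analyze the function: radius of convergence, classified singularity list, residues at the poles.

Denominator factor (χ - 5/8)^3: pole of order 3 at 5/8, modulus 5/8.
The radius of convergence is the smallest modulus among the singular points: 5/8.
At the order-3 pole 5/8 set g(χ) = (χ - (5/8))^3*f(χ) = -29/24.
Order-3 pole: residue = g''(a)/2; g''(5/8) = 0, so the residue is 0.

Radius of convergence at 0: 5/8.
At 5/8: a pole of order 3; residue 0.


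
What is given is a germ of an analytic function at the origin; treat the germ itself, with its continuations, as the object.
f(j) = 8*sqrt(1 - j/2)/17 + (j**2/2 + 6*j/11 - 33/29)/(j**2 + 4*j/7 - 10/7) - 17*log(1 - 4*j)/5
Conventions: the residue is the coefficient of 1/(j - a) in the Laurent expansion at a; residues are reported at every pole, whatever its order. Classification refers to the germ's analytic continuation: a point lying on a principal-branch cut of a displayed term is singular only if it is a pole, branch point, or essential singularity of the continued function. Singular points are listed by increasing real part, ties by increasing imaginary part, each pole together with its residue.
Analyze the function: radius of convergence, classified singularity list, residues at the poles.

Radius of convergence at 0: 1/4.
At -2/7 - (1/7)*sqrt(74): a pole of order 1; residue 10/77 + (3891/165242)*sqrt(74).
At 1/4: a logarithmic branch point.
At -2/7 + (1/7)*sqrt(74): a pole of order 1; residue 10/77 - (3891/165242)*sqrt(74).
At 2: an algebraic (square-root) branch point.

Denominator factor (j**2 + 4*j/7 - 10/7): discriminant 296/49, real irrational roots -2/7 + (1/7)*sqrt(74) and -2/7 - (1/7)*sqrt(74); poles of order 1, moduli -2/7 + (1/7)*sqrt(74) and 2/7 + (1/7)*sqrt(74).
Branch term (8/17)*sqrt(1 - j/(2)): its argument vanishes at j = 2, a square-root branch point, modulus 2.
Branch term (-17/5)*log(1 - j/(1/4)): its argument vanishes at j = 1/4, a logarithmic branch point, modulus 1/4.
The radius of convergence is the smallest modulus among the singular points: 1/4.
The branch terms are analytic at -2/7 - (1/7)*sqrt(74) and contribute nothing to the residue; only the rational part matters.
The factor j**2 + 4*j/7 - 10/7 splits as (j - a)(j - a') with a = -2/7 - (1/7)*sqrt(74), a' = -2/7 + (1/7)*sqrt(74). At the order-1 pole a set g(j) = (j - a)*(rational part) = [j**2/2 + 6*j/11 - 33/29] / (j - a').
Simple pole: residue = g(a) at a = -2/7 - (1/7)*sqrt(74), which is 10/77 + (3891/165242)*sqrt(74).
The branch terms are analytic at -2/7 + (1/7)*sqrt(74) and contribute nothing to the residue; only the rational part matters.
The factor j**2 + 4*j/7 - 10/7 splits as (j - a)(j - a') with a = -2/7 + (1/7)*sqrt(74), a' = -2/7 - (1/7)*sqrt(74). At the order-1 pole a set g(j) = (j - a)*(rational part) = [j**2/2 + 6*j/11 - 33/29] / (j - a').
Simple pole: residue = g(a) at a = -2/7 + (1/7)*sqrt(74), which is 10/77 - (3891/165242)*sqrt(74).
List the singular points by increasing real part (a conjugate pair: the negative imaginary part first).


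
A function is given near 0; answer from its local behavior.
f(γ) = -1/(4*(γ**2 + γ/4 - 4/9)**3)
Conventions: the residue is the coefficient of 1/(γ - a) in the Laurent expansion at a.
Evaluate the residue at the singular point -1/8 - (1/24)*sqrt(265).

The residue is (373248/18609625)*sqrt(265).

The factor γ**2 + γ/4 - 4/9 splits as (γ - a)(γ - a') with a = -1/8 - (1/24)*sqrt(265), a' = -1/8 + (1/24)*sqrt(265). At the order-3 pole a set g(γ) = (γ - a)^3*f(γ) = [-1/4] / (γ - a')^3.
Order-3 pole: residue = g''(a)/2; g''(-1/8 - (1/24)*sqrt(265)) = (746496/18609625)*sqrt(265), so the residue is (373248/18609625)*sqrt(265).


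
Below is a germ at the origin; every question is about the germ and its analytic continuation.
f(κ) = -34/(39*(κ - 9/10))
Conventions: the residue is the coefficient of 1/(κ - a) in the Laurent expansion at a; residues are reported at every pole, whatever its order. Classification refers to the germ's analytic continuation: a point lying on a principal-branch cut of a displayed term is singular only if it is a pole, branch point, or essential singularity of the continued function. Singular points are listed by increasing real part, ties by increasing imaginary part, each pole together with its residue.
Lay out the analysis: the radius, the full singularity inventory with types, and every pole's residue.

Radius of convergence at 0: 9/10.
At 9/10: a pole of order 1; residue -34/39.

Denominator factor (κ - 9/10): pole of order 1 at 9/10, modulus 9/10.
The radius of convergence is the smallest modulus among the singular points: 9/10.
At the order-1 pole 9/10 set g(κ) = (κ - (9/10))*f(κ) = -34/39.
Simple pole: residue = g(a) at a = 9/10, which is -34/39.


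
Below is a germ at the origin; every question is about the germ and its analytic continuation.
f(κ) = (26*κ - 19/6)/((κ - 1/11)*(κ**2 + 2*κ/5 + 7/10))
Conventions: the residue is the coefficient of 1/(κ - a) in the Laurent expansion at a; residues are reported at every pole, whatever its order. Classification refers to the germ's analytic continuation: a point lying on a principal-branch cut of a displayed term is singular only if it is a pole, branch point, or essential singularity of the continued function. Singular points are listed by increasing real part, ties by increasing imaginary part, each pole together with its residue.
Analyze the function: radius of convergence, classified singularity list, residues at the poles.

Denominator factor (κ**2 + 2*κ/5 + 7/10): discriminant -66/25, complex-conjugate roots (-1/5) + ((1/10)*sqrt(66))*i and (-1/5) - ((1/10)*sqrt(66))*i; poles of order 1, moduli (1/10)*sqrt(70) and (1/10)*sqrt(70).
Denominator factor (κ - 1/11): pole of order 1 at 1/11, modulus 1/11.
The radius of convergence is the smallest modulus among the singular points: 1/11.
The factor κ**2 + 2*κ/5 + 7/10 splits as (κ - a)(κ - a') with a = (-1/5) - ((1/10)*sqrt(66))*i, a' = (-1/5) + ((1/10)*sqrt(66))*i. At the order-1 pole a set g(κ) = (κ - a)*f(κ) = [(26*κ - 19/6)/(κ - 1/11)] / (κ - a').
Simple pole: residue = g(a) at a = (-1/5) - ((1/10)*sqrt(66))*i, which is (55/102) + ((305/153)*sqrt(66))*i.
The factor κ**2 + 2*κ/5 + 7/10 splits as (κ - a)(κ - a') with a = (-1/5) + ((1/10)*sqrt(66))*i, a' = (-1/5) - ((1/10)*sqrt(66))*i. At the order-1 pole a set g(κ) = (κ - a)*f(κ) = [(26*κ - 19/6)/(κ - 1/11)] / (κ - a').
Simple pole: residue = g(a) at a = (-1/5) + ((1/10)*sqrt(66))*i, which is (55/102) - ((305/153)*sqrt(66))*i.
At the order-1 pole 1/11 set g(κ) = (κ - (1/11))*f(κ) = (26*κ - 19/6)/(κ**2 + 2*κ/5 + 7/10).
Simple pole: residue = g(a) at a = 1/11, which is -55/51.
List the singular points by increasing real part (a conjugate pair: the negative imaginary part first).

Radius of convergence at 0: 1/11.
At (-1/5) - ((1/10)*sqrt(66))*i: a pole of order 1; residue (55/102) + ((305/153)*sqrt(66))*i.
At (-1/5) + ((1/10)*sqrt(66))*i: a pole of order 1; residue (55/102) - ((305/153)*sqrt(66))*i.
At 1/11: a pole of order 1; residue -55/51.


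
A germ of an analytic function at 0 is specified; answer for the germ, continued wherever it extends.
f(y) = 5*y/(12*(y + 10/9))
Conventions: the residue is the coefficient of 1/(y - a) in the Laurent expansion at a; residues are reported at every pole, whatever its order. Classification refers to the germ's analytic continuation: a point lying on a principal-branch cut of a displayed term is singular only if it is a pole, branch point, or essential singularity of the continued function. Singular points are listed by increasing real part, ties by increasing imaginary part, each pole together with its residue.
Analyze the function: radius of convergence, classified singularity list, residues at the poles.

Radius of convergence at 0: 10/9.
At -10/9: a pole of order 1; residue -25/54.

Denominator factor (y + 10/9): pole of order 1 at -10/9, modulus 10/9.
The radius of convergence is the smallest modulus among the singular points: 10/9.
At the order-1 pole -10/9 set g(y) = (y - (-10/9))*f(y) = 5*y/12.
Simple pole: residue = g(a) at a = -10/9, which is -25/54.


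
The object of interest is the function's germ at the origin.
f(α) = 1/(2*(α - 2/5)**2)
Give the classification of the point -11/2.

Denominator factors: α - 2/5 = -59/10 at α = -11/2 — none vanishes.
So the germ continues analytically to -11/2.

The point is a regular point.


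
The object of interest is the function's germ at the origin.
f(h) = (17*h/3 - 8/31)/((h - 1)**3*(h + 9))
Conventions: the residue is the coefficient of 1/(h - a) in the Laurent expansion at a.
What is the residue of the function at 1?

The residue is -1589/31000.

At the order-3 pole 1 set g(h) = (h - (1))^3*f(h) = (17*h/3 - 8/31)/(h + 9).
Order-3 pole: residue = g''(a)/2; g''(1) = -1589/15500, so the residue is -1589/31000.


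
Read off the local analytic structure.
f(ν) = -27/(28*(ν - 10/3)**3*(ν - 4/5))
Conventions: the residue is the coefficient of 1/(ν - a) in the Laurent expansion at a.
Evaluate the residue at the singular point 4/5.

At the order-1 pole 4/5 set g(ν) = (ν - (4/5))*f(ν) = -27/(28*(ν - 10/3)**3).
Simple pole: residue = g(a) at a = 4/5, which is 91125/1536416.

The residue is 91125/1536416.


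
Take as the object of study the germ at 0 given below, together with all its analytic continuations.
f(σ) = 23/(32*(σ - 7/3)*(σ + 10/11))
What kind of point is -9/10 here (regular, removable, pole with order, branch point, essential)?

The point is a regular point.

Denominator factors: σ - 7/3 = -97/30 at σ = -9/10; σ + 10/11 = 1/110 at σ = -9/10 — none vanishes.
So the germ continues analytically to -9/10.


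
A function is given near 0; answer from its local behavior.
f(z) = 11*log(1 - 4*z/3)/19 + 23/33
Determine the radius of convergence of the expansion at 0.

The radius of convergence is 3/4.

Branch term (11/19)*log(1 - z/(3/4)): its argument vanishes at z = 3/4, a logarithmic branch point, modulus 3/4.
The radius of convergence is the smallest modulus among the singular points: 3/4.


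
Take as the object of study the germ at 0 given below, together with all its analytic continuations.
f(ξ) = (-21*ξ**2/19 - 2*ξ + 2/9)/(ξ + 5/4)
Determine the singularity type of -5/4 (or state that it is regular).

The denominator factor ξ + 5/4 vanishes at -5/4 and appears to the power 1; the numerator there equals 2723/2736, nonzero, and no other factor vanishes.
Hence a pole whose order is the multiplicity, 1.

The point is a pole of order 1.


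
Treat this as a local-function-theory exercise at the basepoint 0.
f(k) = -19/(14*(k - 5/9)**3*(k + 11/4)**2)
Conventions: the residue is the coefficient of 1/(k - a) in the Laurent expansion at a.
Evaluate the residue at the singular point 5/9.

At the order-3 pole 5/9 set g(k) = (k - (5/9))^3*f(k) = -19/(14*(k + 11/4)**2).
Order-3 pole: residue = g''(a)/2; g''(5/9) = -95738112/1403737447, so the residue is -47869056/1403737447.

The residue is -47869056/1403737447.


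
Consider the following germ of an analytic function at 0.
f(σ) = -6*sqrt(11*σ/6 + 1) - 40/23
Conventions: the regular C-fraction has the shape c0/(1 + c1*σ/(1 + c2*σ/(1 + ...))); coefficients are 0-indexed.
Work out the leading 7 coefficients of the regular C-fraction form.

Taylor coefficients (expand at 0): a_0 = -178/23, a_1 = -11/2, a_2 = 121/48, a_3 = -1331/576, a_4 = 73205/27648, a_5 = -1127357/331776, a_6 = 12400927/2654208.
c0 = a_0 = -178/23. Peel one level at a time: if S = 1 + c*σ/S' with S'(0) = 1, then c is the σ-coefficient of S and S' = c*σ/(S - 1).
S_1 = c0/f = 1 + (-253/356)*σ + (631741/760416)*σ^2 + ...; c1 = -253/356.
S_2 = c1*σ/(S_1 - 1) = 1 + (2497/2136)*σ + (-121/576)*σ^2 + ...; c2 = 2497/2136.
S_3 = c2*σ/(S_2 - 1) = 1 + (979/5448)*σ + (-3930685/29680704)*σ^2 + ...; c3 = 979/5448.
S_4 = c3*σ/(S_3 - 1) = 1 + (4015/5448)*σ + (-121/576)*σ^2 + ...; c4 = 4015/5448.
S_5 = c4*σ/(S_4 - 1) = 1 + (2497/8760)*σ + (-13815901/76737600)*σ^2 + ...; c5 = 2497/8760.
S_6 = c5*σ/(S_5 - 1) = 1 + (5533/8760)*σ + ...; c6 = 5533/8760.

The regular C-fraction coefficients are [-178/23, -253/356, 2497/2136, 979/5448, 4015/5448, 2497/8760, 5533/8760].


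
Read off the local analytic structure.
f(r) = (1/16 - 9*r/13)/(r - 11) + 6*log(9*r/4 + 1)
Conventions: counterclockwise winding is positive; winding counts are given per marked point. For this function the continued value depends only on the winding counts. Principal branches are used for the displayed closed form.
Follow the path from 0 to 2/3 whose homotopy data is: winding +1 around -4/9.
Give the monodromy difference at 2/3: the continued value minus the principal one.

Continued minus principal equals (12)*pi*i.

The rational part is single-valued and drops out of the difference; each branch term changes only by its own monodromy.
(6)*log(1 - r/(-4/9)): each positive loop around -4/9 adds 2*pi*i to the log, so winding +1 contributes (6)*(1)*2*pi*i = (12)*pi*i.
Summing the contributions at r = 2/3 gives (12)*pi*i.


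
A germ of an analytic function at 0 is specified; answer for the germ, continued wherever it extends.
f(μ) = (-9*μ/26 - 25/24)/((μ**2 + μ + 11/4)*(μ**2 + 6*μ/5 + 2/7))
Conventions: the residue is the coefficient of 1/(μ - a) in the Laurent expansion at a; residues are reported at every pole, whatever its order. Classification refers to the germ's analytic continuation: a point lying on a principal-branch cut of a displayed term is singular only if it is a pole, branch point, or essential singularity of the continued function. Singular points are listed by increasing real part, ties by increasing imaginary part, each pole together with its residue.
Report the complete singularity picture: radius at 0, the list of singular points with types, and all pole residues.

Radius of convergence at 0: 3/5 - (1/35)*sqrt(91).
At -3/5 - (1/35)*sqrt(91): a pole of order 1; residue -405650/5102799 + (5504625/88448516)*sqrt(91).
At (-1/2) - ((1/2)*sqrt(10))*i: a pole of order 1; residue (405650/5102799) + ((628103/20411196)*sqrt(10))*i.
At (-1/2) + ((1/2)*sqrt(10))*i: a pole of order 1; residue (405650/5102799) - ((628103/20411196)*sqrt(10))*i.
At -3/5 + (1/35)*sqrt(91): a pole of order 1; residue -405650/5102799 - (5504625/88448516)*sqrt(91).

Denominator factor (μ**2 + μ + 11/4): discriminant -10, complex-conjugate roots (-1/2) + ((1/2)*sqrt(10))*i and (-1/2) - ((1/2)*sqrt(10))*i; poles of order 1, moduli (1/2)*sqrt(11) and (1/2)*sqrt(11).
Denominator factor (μ**2 + 6*μ/5 + 2/7): discriminant 52/175, real irrational roots -3/5 + (1/35)*sqrt(91) and -3/5 - (1/35)*sqrt(91); poles of order 1, moduli 3/5 - (1/35)*sqrt(91) and 3/5 + (1/35)*sqrt(91).
The radius of convergence is the smallest modulus among the singular points: 3/5 - (1/35)*sqrt(91).
The factor μ**2 + 6*μ/5 + 2/7 splits as (μ - a)(μ - a') with a = -3/5 - (1/35)*sqrt(91), a' = -3/5 + (1/35)*sqrt(91). At the order-1 pole a set g(μ) = (μ - a)*f(μ) = [(-9*μ/26 - 25/24)/(μ**2 + μ + 11/4)] / (μ - a').
Simple pole: residue = g(a) at a = -3/5 - (1/35)*sqrt(91), which is -405650/5102799 + (5504625/88448516)*sqrt(91).
The factor μ**2 + μ + 11/4 splits as (μ - a)(μ - a') with a = (-1/2) - ((1/2)*sqrt(10))*i, a' = (-1/2) + ((1/2)*sqrt(10))*i. At the order-1 pole a set g(μ) = (μ - a)*f(μ) = [(-9*μ/26 - 25/24)/(μ**2 + 6*μ/5 + 2/7)] / (μ - a').
Simple pole: residue = g(a) at a = (-1/2) - ((1/2)*sqrt(10))*i, which is (405650/5102799) + ((628103/20411196)*sqrt(10))*i.
The factor μ**2 + μ + 11/4 splits as (μ - a)(μ - a') with a = (-1/2) + ((1/2)*sqrt(10))*i, a' = (-1/2) - ((1/2)*sqrt(10))*i. At the order-1 pole a set g(μ) = (μ - a)*f(μ) = [(-9*μ/26 - 25/24)/(μ**2 + 6*μ/5 + 2/7)] / (μ - a').
Simple pole: residue = g(a) at a = (-1/2) + ((1/2)*sqrt(10))*i, which is (405650/5102799) - ((628103/20411196)*sqrt(10))*i.
The factor μ**2 + 6*μ/5 + 2/7 splits as (μ - a)(μ - a') with a = -3/5 + (1/35)*sqrt(91), a' = -3/5 - (1/35)*sqrt(91). At the order-1 pole a set g(μ) = (μ - a)*f(μ) = [(-9*μ/26 - 25/24)/(μ**2 + μ + 11/4)] / (μ - a').
Simple pole: residue = g(a) at a = -3/5 + (1/35)*sqrt(91), which is -405650/5102799 - (5504625/88448516)*sqrt(91).
List the singular points by increasing real part (a conjugate pair: the negative imaginary part first).
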